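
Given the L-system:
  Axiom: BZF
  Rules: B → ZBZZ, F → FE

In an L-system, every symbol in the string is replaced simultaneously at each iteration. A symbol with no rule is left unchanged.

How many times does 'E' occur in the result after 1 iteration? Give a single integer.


Step 0: BZF  (0 'E')
Step 1: ZBZZZFE  (1 'E')

Answer: 1


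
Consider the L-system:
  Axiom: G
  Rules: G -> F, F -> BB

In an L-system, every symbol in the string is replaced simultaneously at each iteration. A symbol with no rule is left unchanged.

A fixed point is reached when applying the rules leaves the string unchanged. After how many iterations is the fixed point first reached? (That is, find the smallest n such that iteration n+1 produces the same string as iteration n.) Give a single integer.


Answer: 2

Derivation:
Step 0: G
Step 1: F
Step 2: BB
Step 3: BB  (unchanged — fixed point at step 2)


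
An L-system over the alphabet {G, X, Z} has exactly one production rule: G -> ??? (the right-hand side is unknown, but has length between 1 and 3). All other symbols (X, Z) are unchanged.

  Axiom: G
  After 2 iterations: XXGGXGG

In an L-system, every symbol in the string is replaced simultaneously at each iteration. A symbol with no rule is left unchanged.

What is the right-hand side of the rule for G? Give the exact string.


Answer: XGG

Derivation:
Trying G -> XGG:
  Step 0: G
  Step 1: XGG
  Step 2: XXGGXGG
Matches the given result.


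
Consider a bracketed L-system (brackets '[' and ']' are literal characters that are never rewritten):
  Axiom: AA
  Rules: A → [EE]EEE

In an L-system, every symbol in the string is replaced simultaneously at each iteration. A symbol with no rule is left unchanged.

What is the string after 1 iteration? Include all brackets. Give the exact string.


Answer: [EE]EEE[EE]EEE

Derivation:
Step 0: AA
Step 1: [EE]EEE[EE]EEE


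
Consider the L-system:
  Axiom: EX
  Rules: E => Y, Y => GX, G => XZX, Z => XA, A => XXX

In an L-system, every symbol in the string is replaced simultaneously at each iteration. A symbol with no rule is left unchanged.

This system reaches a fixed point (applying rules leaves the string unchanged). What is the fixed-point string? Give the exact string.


Answer: XXXXXXXX

Derivation:
Step 0: EX
Step 1: YX
Step 2: GXX
Step 3: XZXXX
Step 4: XXAXXX
Step 5: XXXXXXXX
Step 6: XXXXXXXX  (unchanged — fixed point at step 5)


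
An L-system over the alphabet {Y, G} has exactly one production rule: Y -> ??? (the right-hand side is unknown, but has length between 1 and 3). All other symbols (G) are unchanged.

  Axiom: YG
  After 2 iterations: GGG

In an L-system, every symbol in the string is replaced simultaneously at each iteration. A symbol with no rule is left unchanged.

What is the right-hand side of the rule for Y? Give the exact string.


Trying Y -> GG:
  Step 0: YG
  Step 1: GGG
  Step 2: GGG
Matches the given result.

Answer: GG


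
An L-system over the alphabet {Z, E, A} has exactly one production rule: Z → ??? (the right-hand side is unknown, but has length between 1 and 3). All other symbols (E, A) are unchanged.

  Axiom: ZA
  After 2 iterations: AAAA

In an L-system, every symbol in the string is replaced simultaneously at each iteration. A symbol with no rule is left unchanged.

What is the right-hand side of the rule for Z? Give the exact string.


Answer: AAA

Derivation:
Trying Z → AAA:
  Step 0: ZA
  Step 1: AAAA
  Step 2: AAAA
Matches the given result.


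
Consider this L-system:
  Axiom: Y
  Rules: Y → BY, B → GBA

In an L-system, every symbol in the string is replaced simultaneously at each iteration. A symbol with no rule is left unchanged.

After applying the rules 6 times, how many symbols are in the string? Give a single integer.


Answer: 37

Derivation:
Step 0: length = 1
Step 1: length = 2
Step 2: length = 5
Step 3: length = 10
Step 4: length = 17
Step 5: length = 26
Step 6: length = 37


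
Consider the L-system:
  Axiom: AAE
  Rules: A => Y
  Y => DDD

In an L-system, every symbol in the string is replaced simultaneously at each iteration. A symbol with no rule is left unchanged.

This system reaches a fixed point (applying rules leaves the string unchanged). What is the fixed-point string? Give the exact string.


Step 0: AAE
Step 1: YYE
Step 2: DDDDDDE
Step 3: DDDDDDE  (unchanged — fixed point at step 2)

Answer: DDDDDDE


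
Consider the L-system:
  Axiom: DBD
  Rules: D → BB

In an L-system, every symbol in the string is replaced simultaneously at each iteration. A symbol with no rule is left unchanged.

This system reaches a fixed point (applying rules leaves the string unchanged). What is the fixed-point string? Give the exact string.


Step 0: DBD
Step 1: BBBBB
Step 2: BBBBB  (unchanged — fixed point at step 1)

Answer: BBBBB


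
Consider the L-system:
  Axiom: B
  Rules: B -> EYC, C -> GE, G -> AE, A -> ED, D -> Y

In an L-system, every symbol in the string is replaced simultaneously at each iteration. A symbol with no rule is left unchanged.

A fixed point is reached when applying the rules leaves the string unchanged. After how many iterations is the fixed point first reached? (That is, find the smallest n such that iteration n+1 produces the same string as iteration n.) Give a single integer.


Step 0: B
Step 1: EYC
Step 2: EYGE
Step 3: EYAEE
Step 4: EYEDEE
Step 5: EYEYEE
Step 6: EYEYEE  (unchanged — fixed point at step 5)

Answer: 5


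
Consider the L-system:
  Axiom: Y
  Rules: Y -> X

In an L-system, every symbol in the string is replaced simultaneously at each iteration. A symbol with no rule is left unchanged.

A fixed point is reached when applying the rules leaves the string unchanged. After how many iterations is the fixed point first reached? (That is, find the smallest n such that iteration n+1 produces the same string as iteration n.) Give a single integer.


Answer: 1

Derivation:
Step 0: Y
Step 1: X
Step 2: X  (unchanged — fixed point at step 1)


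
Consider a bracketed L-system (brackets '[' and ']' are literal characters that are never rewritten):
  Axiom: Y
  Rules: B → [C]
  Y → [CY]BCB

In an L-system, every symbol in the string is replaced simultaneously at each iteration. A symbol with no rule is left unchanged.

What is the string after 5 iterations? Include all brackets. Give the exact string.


Answer: [C[C[C[C[CY]BCB][C]C[C]][C]C[C]][C]C[C]][C]C[C]

Derivation:
Step 0: Y
Step 1: [CY]BCB
Step 2: [C[CY]BCB][C]C[C]
Step 3: [C[C[CY]BCB][C]C[C]][C]C[C]
Step 4: [C[C[C[CY]BCB][C]C[C]][C]C[C]][C]C[C]
Step 5: [C[C[C[C[CY]BCB][C]C[C]][C]C[C]][C]C[C]][C]C[C]


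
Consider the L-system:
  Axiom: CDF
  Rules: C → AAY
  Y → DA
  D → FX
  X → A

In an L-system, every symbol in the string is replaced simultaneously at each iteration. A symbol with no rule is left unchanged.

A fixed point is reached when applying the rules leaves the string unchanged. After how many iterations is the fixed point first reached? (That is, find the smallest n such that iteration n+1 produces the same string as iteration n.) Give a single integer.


Step 0: CDF
Step 1: AAYFXF
Step 2: AADAFAF
Step 3: AAFXAFAF
Step 4: AAFAAFAF
Step 5: AAFAAFAF  (unchanged — fixed point at step 4)

Answer: 4


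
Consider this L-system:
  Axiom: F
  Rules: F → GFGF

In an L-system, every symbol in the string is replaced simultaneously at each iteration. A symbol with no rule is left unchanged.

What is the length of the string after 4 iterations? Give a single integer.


Answer: 46

Derivation:
Step 0: length = 1
Step 1: length = 4
Step 2: length = 10
Step 3: length = 22
Step 4: length = 46


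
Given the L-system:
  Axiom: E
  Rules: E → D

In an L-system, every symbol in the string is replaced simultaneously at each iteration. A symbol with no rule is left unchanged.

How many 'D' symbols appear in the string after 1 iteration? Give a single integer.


Answer: 1

Derivation:
Step 0: E  (0 'D')
Step 1: D  (1 'D')


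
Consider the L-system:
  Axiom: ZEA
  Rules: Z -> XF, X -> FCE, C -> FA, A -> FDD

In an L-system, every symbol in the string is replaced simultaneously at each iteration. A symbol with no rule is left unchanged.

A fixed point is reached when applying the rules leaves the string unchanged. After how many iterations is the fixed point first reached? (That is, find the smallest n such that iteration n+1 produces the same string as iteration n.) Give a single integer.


Answer: 4

Derivation:
Step 0: ZEA
Step 1: XFEFDD
Step 2: FCEFEFDD
Step 3: FFAEFEFDD
Step 4: FFFDDEFEFDD
Step 5: FFFDDEFEFDD  (unchanged — fixed point at step 4)


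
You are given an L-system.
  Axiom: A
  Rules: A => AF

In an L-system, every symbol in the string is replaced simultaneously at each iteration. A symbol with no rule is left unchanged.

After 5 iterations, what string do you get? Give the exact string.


Answer: AFFFFF

Derivation:
Step 0: A
Step 1: AF
Step 2: AFF
Step 3: AFFF
Step 4: AFFFF
Step 5: AFFFFF


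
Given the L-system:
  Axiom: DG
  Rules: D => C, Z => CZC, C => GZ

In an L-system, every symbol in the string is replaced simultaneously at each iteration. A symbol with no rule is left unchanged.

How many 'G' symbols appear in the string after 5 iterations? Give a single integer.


Step 0: DG  (1 'G')
Step 1: CG  (1 'G')
Step 2: GZG  (2 'G')
Step 3: GCZCG  (2 'G')
Step 4: GGZCZCGZG  (4 'G')
Step 5: GGCZCGZCZCGZGCZCG  (6 'G')

Answer: 6


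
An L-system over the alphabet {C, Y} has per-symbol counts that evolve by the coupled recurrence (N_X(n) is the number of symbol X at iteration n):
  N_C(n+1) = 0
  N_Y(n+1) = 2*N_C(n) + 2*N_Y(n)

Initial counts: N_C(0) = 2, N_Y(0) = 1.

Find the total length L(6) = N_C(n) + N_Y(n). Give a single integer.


Step 0: N_C=2, N_Y=1, L=3
Step 1: N_C=0, N_Y=6, L=6
Step 2: N_C=0, N_Y=12, L=12
Step 3: N_C=0, N_Y=24, L=24
Step 4: N_C=0, N_Y=48, L=48
Step 5: N_C=0, N_Y=96, L=96
Step 6: N_C=0, N_Y=192, L=192

Answer: 192


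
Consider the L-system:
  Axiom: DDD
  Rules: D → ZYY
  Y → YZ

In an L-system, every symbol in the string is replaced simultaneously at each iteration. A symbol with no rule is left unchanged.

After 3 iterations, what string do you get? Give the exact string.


Step 0: DDD
Step 1: ZYYZYYZYY
Step 2: ZYZYZZYZYZZYZYZ
Step 3: ZYZZYZZZYZZYZZZYZZYZZ

Answer: ZYZZYZZZYZZYZZZYZZYZZ


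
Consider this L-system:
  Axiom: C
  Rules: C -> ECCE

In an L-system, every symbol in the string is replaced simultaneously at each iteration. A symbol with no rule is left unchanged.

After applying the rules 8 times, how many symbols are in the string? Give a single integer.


Step 0: length = 1
Step 1: length = 4
Step 2: length = 10
Step 3: length = 22
Step 4: length = 46
Step 5: length = 94
Step 6: length = 190
Step 7: length = 382
Step 8: length = 766

Answer: 766


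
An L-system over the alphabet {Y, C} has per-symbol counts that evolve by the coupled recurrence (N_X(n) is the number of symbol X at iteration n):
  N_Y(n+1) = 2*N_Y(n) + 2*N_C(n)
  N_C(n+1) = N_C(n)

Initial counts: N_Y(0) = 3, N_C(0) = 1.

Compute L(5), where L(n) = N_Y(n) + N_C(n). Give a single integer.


Answer: 159

Derivation:
Step 0: N_Y=3, N_C=1, L=4
Step 1: N_Y=8, N_C=1, L=9
Step 2: N_Y=18, N_C=1, L=19
Step 3: N_Y=38, N_C=1, L=39
Step 4: N_Y=78, N_C=1, L=79
Step 5: N_Y=158, N_C=1, L=159


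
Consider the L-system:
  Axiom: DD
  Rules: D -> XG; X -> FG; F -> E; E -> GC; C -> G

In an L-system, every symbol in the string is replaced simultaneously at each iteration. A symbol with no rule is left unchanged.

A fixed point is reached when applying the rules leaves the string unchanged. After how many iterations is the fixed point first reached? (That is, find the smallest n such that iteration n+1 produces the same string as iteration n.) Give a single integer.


Answer: 5

Derivation:
Step 0: DD
Step 1: XGXG
Step 2: FGGFGG
Step 3: EGGEGG
Step 4: GCGGGCGG
Step 5: GGGGGGGG
Step 6: GGGGGGGG  (unchanged — fixed point at step 5)


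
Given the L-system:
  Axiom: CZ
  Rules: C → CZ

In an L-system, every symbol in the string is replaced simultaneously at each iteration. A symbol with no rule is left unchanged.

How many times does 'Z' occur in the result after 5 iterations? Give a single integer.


Step 0: CZ  (1 'Z')
Step 1: CZZ  (2 'Z')
Step 2: CZZZ  (3 'Z')
Step 3: CZZZZ  (4 'Z')
Step 4: CZZZZZ  (5 'Z')
Step 5: CZZZZZZ  (6 'Z')

Answer: 6


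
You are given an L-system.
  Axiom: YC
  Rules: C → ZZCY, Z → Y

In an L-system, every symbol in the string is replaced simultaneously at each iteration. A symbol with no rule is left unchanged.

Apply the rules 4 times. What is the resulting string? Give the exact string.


Step 0: YC
Step 1: YZZCY
Step 2: YYYZZCYY
Step 3: YYYYYZZCYYY
Step 4: YYYYYYYZZCYYYY

Answer: YYYYYYYZZCYYYY


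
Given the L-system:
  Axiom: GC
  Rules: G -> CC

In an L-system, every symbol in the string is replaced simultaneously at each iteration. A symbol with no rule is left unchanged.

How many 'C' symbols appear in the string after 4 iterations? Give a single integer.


Answer: 3

Derivation:
Step 0: GC  (1 'C')
Step 1: CCC  (3 'C')
Step 2: CCC  (3 'C')
Step 3: CCC  (3 'C')
Step 4: CCC  (3 'C')


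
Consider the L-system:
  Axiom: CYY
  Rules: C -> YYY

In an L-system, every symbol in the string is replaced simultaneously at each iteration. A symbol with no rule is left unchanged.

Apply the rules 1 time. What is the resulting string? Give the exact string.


Step 0: CYY
Step 1: YYYYY

Answer: YYYYY


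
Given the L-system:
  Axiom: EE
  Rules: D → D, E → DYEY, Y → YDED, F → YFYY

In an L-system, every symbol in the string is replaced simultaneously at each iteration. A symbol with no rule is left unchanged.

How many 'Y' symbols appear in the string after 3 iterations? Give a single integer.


Step 0: EE  (0 'Y')
Step 1: DYEYDYEY  (4 'Y')
Step 2: DYDEDDYEYYDEDDYDEDDYEYYDED  (8 'Y')
Step 3: DYDEDDDYEYDDYDEDDYEYYDEDYDEDDDYEYDDYDEDDDYEYDDYDEDDYEYYDEDYDEDDDYEYD  (20 'Y')

Answer: 20


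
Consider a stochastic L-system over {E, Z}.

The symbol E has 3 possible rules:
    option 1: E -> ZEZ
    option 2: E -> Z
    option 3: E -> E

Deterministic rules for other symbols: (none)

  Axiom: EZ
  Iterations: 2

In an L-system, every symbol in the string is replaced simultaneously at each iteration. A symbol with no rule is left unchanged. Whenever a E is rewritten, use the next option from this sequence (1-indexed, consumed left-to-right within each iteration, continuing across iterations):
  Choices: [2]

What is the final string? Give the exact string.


Answer: ZZ

Derivation:
Step 0: EZ
Step 1: ZZ  (used choices [2])
Step 2: ZZ  (used choices [])


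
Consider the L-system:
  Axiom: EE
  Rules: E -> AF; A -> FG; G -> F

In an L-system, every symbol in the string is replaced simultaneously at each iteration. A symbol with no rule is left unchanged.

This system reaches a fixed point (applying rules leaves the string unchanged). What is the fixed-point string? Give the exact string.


Answer: FFFFFF

Derivation:
Step 0: EE
Step 1: AFAF
Step 2: FGFFGF
Step 3: FFFFFF
Step 4: FFFFFF  (unchanged — fixed point at step 3)


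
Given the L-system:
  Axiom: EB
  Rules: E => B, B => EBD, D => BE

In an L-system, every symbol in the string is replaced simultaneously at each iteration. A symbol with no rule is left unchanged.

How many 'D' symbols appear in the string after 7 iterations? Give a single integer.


Answer: 88

Derivation:
Step 0: EB  (0 'D')
Step 1: BEBD  (1 'D')
Step 2: EBDBEBDBE  (2 'D')
Step 3: BEBDBEEBDBEBDBEEBDB  (4 'D')
Step 4: EBDBEBDBEEBDBBEBDBEEBDBEBDBEEBDBBEBDBEEBD  (9 'D')
Step 5: BEBDBEEBDBEBDBEEBDBBEBDBEEBDEBDBEBDBEEBDBBEBDBEEBDBEBDBEEBDBBEBDBEEBDEBDBEBDBEEBDBBEBDBE  (19 'D')
Step 6: EBDBEBDBEEBDBBEBDBEEBDBEBDBEEBDBBEBDBEEBDEBDBEBDBEEBDBBEBDBEBEBDBEEBDBEBDBEEBDBBEBDBEEBDEBDBEBDBEEBDBBEBDBEEBDBEBDBEEBDBBEBDBEEBDEBDBEBDBEEBDBBEBDBEBEBDBEEBDBEBDBEEBDBBEBDBEEBDEBDBEBDBEEBDB  (41 'D')
Step 7: BEBDBEEBDBEBDBEEBDBBEBDBEEBDEBDBEBDBEEBDBBEBDBEEBDBEBDBEEBDBBEBDBEEBDEBDBEBDBEEBDBBEBDBEBEBDBEEBDBEBDBEEBDBBEBDBEEBDEBDBEBDBEEBDBEBDBEBDBEEBDBBEBDBEEBDBEBDBEEBDBBEBDBEEBDEBDBEBDBEEBDBBEBDBEBEBDBEEBDBEBDBEEBDBBEBDBEEBDEBDBEBDBEEBDBBEBDBEEBDBEBDBEEBDBBEBDBEEBDEBDBEBDBEEBDBBEBDBEBEBDBEEBDBEBDBEEBDBBEBDBEEBDEBDBEBDBEEBDBEBDBEBDBEEBDBBEBDBEEBDBEBDBEEBDBBEBDBEEBDEBDBEBDBEEBDBBEBDBEBEBDBEEBDBEBDBEEBDBBEBDBEEBD  (88 'D')


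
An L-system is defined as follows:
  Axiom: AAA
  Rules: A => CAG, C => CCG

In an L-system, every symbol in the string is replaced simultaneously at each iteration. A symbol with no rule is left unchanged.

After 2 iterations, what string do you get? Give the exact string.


Answer: CCGCAGGCCGCAGGCCGCAGG

Derivation:
Step 0: AAA
Step 1: CAGCAGCAG
Step 2: CCGCAGGCCGCAGGCCGCAGG


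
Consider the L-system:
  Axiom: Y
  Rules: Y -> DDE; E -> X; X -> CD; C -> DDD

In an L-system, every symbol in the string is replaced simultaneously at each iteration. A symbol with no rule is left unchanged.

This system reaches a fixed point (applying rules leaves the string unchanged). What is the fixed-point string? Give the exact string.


Answer: DDDDDD

Derivation:
Step 0: Y
Step 1: DDE
Step 2: DDX
Step 3: DDCD
Step 4: DDDDDD
Step 5: DDDDDD  (unchanged — fixed point at step 4)


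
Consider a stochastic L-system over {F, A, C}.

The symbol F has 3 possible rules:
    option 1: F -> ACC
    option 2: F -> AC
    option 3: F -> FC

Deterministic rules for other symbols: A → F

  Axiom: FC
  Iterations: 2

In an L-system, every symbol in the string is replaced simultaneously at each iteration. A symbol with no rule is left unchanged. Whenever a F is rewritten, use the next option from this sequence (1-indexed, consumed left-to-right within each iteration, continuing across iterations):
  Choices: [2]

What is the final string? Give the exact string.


Step 0: FC
Step 1: ACC  (used choices [2])
Step 2: FCC  (used choices [])

Answer: FCC


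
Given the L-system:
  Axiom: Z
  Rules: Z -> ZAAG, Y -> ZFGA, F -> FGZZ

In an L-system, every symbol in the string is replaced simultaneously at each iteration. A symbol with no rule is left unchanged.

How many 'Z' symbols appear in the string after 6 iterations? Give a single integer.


Step 0: Z  (1 'Z')
Step 1: ZAAG  (1 'Z')
Step 2: ZAAGAAG  (1 'Z')
Step 3: ZAAGAAGAAG  (1 'Z')
Step 4: ZAAGAAGAAGAAG  (1 'Z')
Step 5: ZAAGAAGAAGAAGAAG  (1 'Z')
Step 6: ZAAGAAGAAGAAGAAGAAG  (1 'Z')

Answer: 1


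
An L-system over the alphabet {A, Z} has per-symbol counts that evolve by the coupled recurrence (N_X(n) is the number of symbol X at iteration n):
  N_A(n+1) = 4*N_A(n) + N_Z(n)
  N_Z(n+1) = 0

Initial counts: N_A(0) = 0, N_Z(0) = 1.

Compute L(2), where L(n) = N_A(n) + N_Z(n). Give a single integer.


Answer: 4

Derivation:
Step 0: N_A=0, N_Z=1, L=1
Step 1: N_A=1, N_Z=0, L=1
Step 2: N_A=4, N_Z=0, L=4


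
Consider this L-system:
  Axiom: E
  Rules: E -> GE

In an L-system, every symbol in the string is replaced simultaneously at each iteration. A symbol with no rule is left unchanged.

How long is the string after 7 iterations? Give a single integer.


Answer: 8

Derivation:
Step 0: length = 1
Step 1: length = 2
Step 2: length = 3
Step 3: length = 4
Step 4: length = 5
Step 5: length = 6
Step 6: length = 7
Step 7: length = 8


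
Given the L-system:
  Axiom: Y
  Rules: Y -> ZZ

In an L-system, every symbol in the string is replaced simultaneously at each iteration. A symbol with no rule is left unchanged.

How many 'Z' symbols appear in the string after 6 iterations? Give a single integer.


Step 0: Y  (0 'Z')
Step 1: ZZ  (2 'Z')
Step 2: ZZ  (2 'Z')
Step 3: ZZ  (2 'Z')
Step 4: ZZ  (2 'Z')
Step 5: ZZ  (2 'Z')
Step 6: ZZ  (2 'Z')

Answer: 2


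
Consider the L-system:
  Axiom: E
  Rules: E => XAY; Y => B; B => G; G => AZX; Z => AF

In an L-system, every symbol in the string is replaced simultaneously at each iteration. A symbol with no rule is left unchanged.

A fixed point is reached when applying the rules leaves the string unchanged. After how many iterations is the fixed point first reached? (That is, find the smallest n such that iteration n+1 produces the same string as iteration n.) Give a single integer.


Step 0: E
Step 1: XAY
Step 2: XAB
Step 3: XAG
Step 4: XAAZX
Step 5: XAAAFX
Step 6: XAAAFX  (unchanged — fixed point at step 5)

Answer: 5


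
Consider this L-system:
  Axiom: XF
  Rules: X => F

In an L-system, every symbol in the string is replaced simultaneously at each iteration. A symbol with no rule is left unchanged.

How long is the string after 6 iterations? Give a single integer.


Step 0: length = 2
Step 1: length = 2
Step 2: length = 2
Step 3: length = 2
Step 4: length = 2
Step 5: length = 2
Step 6: length = 2

Answer: 2


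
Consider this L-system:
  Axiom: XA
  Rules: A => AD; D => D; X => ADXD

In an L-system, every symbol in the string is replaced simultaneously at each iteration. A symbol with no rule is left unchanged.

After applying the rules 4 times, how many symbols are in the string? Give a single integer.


Step 0: length = 2
Step 1: length = 6
Step 2: length = 11
Step 3: length = 17
Step 4: length = 24

Answer: 24


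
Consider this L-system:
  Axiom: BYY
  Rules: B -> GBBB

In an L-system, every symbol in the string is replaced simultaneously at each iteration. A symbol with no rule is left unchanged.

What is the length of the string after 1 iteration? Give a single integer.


Answer: 6

Derivation:
Step 0: length = 3
Step 1: length = 6


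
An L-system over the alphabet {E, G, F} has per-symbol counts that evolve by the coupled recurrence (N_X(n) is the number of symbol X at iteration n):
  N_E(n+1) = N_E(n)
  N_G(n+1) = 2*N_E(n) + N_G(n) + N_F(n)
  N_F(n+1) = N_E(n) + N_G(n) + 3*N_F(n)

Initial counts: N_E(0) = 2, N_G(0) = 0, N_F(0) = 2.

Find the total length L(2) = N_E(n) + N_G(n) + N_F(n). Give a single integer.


Answer: 52

Derivation:
Step 0: N_E=2, N_G=0, N_F=2, L=4
Step 1: N_E=2, N_G=6, N_F=8, L=16
Step 2: N_E=2, N_G=18, N_F=32, L=52


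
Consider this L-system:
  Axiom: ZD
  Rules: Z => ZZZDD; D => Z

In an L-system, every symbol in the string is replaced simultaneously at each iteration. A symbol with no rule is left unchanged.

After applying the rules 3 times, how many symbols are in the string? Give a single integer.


Step 0: length = 2
Step 1: length = 6
Step 2: length = 22
Step 3: length = 78

Answer: 78


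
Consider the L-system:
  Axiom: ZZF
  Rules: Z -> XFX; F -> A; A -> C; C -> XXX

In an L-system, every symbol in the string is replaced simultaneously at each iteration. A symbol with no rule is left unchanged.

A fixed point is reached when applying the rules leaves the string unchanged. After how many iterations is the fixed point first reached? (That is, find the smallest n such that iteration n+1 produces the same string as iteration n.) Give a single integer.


Step 0: ZZF
Step 1: XFXXFXA
Step 2: XAXXAXC
Step 3: XCXXCXXXX
Step 4: XXXXXXXXXXXXX
Step 5: XXXXXXXXXXXXX  (unchanged — fixed point at step 4)

Answer: 4


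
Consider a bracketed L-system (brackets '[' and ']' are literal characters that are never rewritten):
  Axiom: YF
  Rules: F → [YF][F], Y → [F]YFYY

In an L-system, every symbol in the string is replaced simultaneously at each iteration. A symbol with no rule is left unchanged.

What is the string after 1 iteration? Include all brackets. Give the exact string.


Step 0: YF
Step 1: [F]YFYY[YF][F]

Answer: [F]YFYY[YF][F]


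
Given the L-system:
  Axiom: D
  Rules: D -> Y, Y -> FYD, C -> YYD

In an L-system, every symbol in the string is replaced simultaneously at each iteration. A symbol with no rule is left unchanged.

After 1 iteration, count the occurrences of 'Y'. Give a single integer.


Step 0: D  (0 'Y')
Step 1: Y  (1 'Y')

Answer: 1


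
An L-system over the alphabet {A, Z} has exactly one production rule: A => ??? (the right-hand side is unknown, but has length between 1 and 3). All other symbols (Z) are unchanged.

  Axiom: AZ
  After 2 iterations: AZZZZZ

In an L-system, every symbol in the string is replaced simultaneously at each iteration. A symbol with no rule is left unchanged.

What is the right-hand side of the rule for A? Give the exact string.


Answer: AZZ

Derivation:
Trying A => AZZ:
  Step 0: AZ
  Step 1: AZZZ
  Step 2: AZZZZZ
Matches the given result.


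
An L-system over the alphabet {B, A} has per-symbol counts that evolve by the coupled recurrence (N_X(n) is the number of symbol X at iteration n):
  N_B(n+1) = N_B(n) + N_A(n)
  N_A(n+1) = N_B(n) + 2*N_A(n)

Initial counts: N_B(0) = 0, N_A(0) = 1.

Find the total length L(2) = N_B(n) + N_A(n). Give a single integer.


Answer: 8

Derivation:
Step 0: N_B=0, N_A=1, L=1
Step 1: N_B=1, N_A=2, L=3
Step 2: N_B=3, N_A=5, L=8


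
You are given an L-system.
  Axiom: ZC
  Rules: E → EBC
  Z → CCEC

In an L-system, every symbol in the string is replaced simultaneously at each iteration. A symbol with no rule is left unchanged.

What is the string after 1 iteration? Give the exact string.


Step 0: ZC
Step 1: CCECC

Answer: CCECC


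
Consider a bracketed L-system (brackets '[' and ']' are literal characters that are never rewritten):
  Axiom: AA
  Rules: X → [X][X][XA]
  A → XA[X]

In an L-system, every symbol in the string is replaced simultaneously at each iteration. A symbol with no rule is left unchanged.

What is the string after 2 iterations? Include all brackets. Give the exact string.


Step 0: AA
Step 1: XA[X]XA[X]
Step 2: [X][X][XA]XA[X][[X][X][XA]][X][X][XA]XA[X][[X][X][XA]]

Answer: [X][X][XA]XA[X][[X][X][XA]][X][X][XA]XA[X][[X][X][XA]]


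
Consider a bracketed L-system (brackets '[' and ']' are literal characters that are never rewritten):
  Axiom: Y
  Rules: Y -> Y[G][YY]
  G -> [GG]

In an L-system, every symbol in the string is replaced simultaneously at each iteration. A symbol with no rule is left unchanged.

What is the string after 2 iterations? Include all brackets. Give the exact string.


Step 0: Y
Step 1: Y[G][YY]
Step 2: Y[G][YY][[GG]][Y[G][YY]Y[G][YY]]

Answer: Y[G][YY][[GG]][Y[G][YY]Y[G][YY]]


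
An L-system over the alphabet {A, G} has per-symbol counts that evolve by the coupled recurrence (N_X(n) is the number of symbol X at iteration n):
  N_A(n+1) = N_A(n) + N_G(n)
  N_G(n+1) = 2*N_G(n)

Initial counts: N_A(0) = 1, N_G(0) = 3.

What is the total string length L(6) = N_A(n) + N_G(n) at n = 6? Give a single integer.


Answer: 382

Derivation:
Step 0: N_A=1, N_G=3, L=4
Step 1: N_A=4, N_G=6, L=10
Step 2: N_A=10, N_G=12, L=22
Step 3: N_A=22, N_G=24, L=46
Step 4: N_A=46, N_G=48, L=94
Step 5: N_A=94, N_G=96, L=190
Step 6: N_A=190, N_G=192, L=382


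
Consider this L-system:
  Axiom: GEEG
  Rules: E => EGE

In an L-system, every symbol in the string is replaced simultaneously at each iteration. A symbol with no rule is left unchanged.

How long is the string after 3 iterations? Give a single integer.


Step 0: length = 4
Step 1: length = 8
Step 2: length = 16
Step 3: length = 32

Answer: 32


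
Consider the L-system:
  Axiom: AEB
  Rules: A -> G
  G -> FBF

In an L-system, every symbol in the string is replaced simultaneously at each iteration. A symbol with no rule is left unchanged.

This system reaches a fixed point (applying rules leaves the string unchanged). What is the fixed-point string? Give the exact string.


Answer: FBFEB

Derivation:
Step 0: AEB
Step 1: GEB
Step 2: FBFEB
Step 3: FBFEB  (unchanged — fixed point at step 2)


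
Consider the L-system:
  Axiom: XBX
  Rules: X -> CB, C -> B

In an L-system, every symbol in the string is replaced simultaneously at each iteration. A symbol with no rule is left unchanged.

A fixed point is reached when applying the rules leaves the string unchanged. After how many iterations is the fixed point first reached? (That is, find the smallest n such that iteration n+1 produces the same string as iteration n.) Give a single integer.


Answer: 2

Derivation:
Step 0: XBX
Step 1: CBBCB
Step 2: BBBBB
Step 3: BBBBB  (unchanged — fixed point at step 2)


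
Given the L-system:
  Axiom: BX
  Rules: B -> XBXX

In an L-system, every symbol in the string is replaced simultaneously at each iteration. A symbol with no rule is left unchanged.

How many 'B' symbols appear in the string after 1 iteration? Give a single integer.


Answer: 1

Derivation:
Step 0: BX  (1 'B')
Step 1: XBXXX  (1 'B')


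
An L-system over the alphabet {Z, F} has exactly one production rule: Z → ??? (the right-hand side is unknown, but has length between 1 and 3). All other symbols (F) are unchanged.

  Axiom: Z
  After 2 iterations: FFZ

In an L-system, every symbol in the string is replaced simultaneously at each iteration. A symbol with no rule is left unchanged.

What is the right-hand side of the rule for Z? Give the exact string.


Trying Z → FZ:
  Step 0: Z
  Step 1: FZ
  Step 2: FFZ
Matches the given result.

Answer: FZ


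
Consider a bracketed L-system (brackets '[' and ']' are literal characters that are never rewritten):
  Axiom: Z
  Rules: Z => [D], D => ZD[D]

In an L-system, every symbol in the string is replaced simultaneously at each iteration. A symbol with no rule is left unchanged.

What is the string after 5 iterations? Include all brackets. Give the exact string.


Step 0: Z
Step 1: [D]
Step 2: [ZD[D]]
Step 3: [[D]ZD[D][ZD[D]]]
Step 4: [[ZD[D]][D]ZD[D][ZD[D]][[D]ZD[D][ZD[D]]]]
Step 5: [[[D]ZD[D][ZD[D]]][ZD[D]][D]ZD[D][ZD[D]][[D]ZD[D][ZD[D]]][[ZD[D]][D]ZD[D][ZD[D]][[D]ZD[D][ZD[D]]]]]

Answer: [[[D]ZD[D][ZD[D]]][ZD[D]][D]ZD[D][ZD[D]][[D]ZD[D][ZD[D]]][[ZD[D]][D]ZD[D][ZD[D]][[D]ZD[D][ZD[D]]]]]


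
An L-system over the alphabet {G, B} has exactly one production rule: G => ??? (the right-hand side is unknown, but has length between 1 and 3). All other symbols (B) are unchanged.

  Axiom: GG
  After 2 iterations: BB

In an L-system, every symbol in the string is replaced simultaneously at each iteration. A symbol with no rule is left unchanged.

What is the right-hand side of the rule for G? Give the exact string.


Trying G => B:
  Step 0: GG
  Step 1: BB
  Step 2: BB
Matches the given result.

Answer: B


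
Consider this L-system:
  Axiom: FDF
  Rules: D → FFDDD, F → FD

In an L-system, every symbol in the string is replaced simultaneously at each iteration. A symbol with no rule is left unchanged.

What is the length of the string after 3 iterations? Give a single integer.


Answer: 123

Derivation:
Step 0: length = 3
Step 1: length = 9
Step 2: length = 33
Step 3: length = 123


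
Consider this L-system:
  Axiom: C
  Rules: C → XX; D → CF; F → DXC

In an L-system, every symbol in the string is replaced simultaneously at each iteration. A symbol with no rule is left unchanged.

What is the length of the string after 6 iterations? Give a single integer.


Answer: 2

Derivation:
Step 0: length = 1
Step 1: length = 2
Step 2: length = 2
Step 3: length = 2
Step 4: length = 2
Step 5: length = 2
Step 6: length = 2


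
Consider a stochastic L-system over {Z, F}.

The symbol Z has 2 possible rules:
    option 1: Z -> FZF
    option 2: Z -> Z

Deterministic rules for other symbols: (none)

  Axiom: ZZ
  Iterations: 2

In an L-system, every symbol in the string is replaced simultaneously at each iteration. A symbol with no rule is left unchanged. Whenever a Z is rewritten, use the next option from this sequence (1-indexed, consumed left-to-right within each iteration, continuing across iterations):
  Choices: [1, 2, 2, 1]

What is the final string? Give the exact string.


Answer: FZFFZF

Derivation:
Step 0: ZZ
Step 1: FZFZ  (used choices [1, 2])
Step 2: FZFFZF  (used choices [2, 1])


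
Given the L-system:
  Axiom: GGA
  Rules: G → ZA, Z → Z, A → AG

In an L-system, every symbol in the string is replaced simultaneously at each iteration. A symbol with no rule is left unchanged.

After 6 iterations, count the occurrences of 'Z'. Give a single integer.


Answer: 28

Derivation:
Step 0: GGA  (0 'Z')
Step 1: ZAZAAG  (2 'Z')
Step 2: ZAGZAGAGZA  (3 'Z')
Step 3: ZAGZAZAGZAAGZAZAG  (6 'Z')
Step 4: ZAGZAZAGZAGZAZAGAGZAZAGZAGZA  (10 'Z')
Step 5: ZAGZAZAGZAGZAZAGZAZAGZAGZAAGZAZAGZAGZAZAGZAZAG  (17 'Z')
Step 6: ZAGZAZAGZAGZAZAGZAZAGZAGZAZAGZAGZAZAGZAZAGAGZAZAGZAGZAZAGZAZAGZAGZAZAGZAGZA  (28 'Z')


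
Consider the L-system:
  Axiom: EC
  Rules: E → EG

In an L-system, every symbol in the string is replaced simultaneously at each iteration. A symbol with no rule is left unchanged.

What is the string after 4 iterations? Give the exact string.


Answer: EGGGGC

Derivation:
Step 0: EC
Step 1: EGC
Step 2: EGGC
Step 3: EGGGC
Step 4: EGGGGC


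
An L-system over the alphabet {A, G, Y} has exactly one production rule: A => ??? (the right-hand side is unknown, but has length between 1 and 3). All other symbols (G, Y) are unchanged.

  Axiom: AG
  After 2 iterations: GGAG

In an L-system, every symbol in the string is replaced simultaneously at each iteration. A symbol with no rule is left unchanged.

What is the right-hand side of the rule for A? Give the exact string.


Trying A => GA:
  Step 0: AG
  Step 1: GAG
  Step 2: GGAG
Matches the given result.

Answer: GA


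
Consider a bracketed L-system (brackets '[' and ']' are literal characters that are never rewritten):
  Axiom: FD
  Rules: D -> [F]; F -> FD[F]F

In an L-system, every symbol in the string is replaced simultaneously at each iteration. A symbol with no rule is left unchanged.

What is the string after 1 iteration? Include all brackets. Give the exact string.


Answer: FD[F]F[F]

Derivation:
Step 0: FD
Step 1: FD[F]F[F]


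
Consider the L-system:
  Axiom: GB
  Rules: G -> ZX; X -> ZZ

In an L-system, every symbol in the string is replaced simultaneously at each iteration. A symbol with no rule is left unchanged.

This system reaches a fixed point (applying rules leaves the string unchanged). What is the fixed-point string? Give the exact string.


Step 0: GB
Step 1: ZXB
Step 2: ZZZB
Step 3: ZZZB  (unchanged — fixed point at step 2)

Answer: ZZZB


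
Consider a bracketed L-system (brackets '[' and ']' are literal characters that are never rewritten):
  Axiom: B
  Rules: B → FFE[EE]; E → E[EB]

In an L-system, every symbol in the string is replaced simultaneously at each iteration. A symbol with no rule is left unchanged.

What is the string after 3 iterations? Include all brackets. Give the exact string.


Step 0: B
Step 1: FFE[EE]
Step 2: FFE[EB][E[EB]E[EB]]
Step 3: FFE[EB][E[EB]FFE[EE]][E[EB][E[EB]FFE[EE]]E[EB][E[EB]FFE[EE]]]

Answer: FFE[EB][E[EB]FFE[EE]][E[EB][E[EB]FFE[EE]]E[EB][E[EB]FFE[EE]]]


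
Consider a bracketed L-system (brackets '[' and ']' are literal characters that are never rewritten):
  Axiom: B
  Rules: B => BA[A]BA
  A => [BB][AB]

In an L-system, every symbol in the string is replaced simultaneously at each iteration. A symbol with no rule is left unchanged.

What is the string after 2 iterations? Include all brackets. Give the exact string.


Answer: BA[A]BA[BB][AB][[BB][AB]]BA[A]BA[BB][AB]

Derivation:
Step 0: B
Step 1: BA[A]BA
Step 2: BA[A]BA[BB][AB][[BB][AB]]BA[A]BA[BB][AB]


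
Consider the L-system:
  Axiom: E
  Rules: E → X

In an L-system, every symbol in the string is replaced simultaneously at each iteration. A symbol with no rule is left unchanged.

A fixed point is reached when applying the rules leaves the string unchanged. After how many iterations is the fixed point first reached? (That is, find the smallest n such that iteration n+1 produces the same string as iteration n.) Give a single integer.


Answer: 1

Derivation:
Step 0: E
Step 1: X
Step 2: X  (unchanged — fixed point at step 1)


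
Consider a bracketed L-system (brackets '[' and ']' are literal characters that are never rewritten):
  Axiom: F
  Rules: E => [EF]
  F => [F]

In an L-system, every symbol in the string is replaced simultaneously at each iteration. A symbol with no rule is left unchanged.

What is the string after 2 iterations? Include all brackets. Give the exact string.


Step 0: F
Step 1: [F]
Step 2: [[F]]

Answer: [[F]]


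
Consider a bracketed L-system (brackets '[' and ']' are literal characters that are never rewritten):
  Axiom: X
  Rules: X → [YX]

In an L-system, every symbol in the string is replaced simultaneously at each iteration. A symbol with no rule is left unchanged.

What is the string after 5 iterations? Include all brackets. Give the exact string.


Answer: [Y[Y[Y[Y[YX]]]]]

Derivation:
Step 0: X
Step 1: [YX]
Step 2: [Y[YX]]
Step 3: [Y[Y[YX]]]
Step 4: [Y[Y[Y[YX]]]]
Step 5: [Y[Y[Y[Y[YX]]]]]


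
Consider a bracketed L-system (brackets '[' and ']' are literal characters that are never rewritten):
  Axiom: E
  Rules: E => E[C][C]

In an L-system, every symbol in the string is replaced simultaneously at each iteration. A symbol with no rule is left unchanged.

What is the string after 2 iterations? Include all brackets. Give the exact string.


Answer: E[C][C][C][C]

Derivation:
Step 0: E
Step 1: E[C][C]
Step 2: E[C][C][C][C]


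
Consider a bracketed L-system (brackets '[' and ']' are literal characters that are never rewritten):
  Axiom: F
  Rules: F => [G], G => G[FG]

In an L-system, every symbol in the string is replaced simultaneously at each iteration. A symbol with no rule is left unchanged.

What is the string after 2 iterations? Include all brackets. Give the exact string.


Step 0: F
Step 1: [G]
Step 2: [G[FG]]

Answer: [G[FG]]


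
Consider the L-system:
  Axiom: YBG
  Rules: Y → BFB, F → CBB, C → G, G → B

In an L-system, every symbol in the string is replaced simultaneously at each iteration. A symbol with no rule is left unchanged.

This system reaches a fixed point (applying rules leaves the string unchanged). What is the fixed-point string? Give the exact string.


Step 0: YBG
Step 1: BFBBB
Step 2: BCBBBBB
Step 3: BGBBBBB
Step 4: BBBBBBB
Step 5: BBBBBBB  (unchanged — fixed point at step 4)

Answer: BBBBBBB


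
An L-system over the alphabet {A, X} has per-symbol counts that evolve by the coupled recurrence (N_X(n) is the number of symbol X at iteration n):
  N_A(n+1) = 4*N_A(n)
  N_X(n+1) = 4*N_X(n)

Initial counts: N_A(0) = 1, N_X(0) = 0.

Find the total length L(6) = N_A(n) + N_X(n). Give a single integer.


Step 0: N_A=1, N_X=0, L=1
Step 1: N_A=4, N_X=0, L=4
Step 2: N_A=16, N_X=0, L=16
Step 3: N_A=64, N_X=0, L=64
Step 4: N_A=256, N_X=0, L=256
Step 5: N_A=1024, N_X=0, L=1024
Step 6: N_A=4096, N_X=0, L=4096

Answer: 4096


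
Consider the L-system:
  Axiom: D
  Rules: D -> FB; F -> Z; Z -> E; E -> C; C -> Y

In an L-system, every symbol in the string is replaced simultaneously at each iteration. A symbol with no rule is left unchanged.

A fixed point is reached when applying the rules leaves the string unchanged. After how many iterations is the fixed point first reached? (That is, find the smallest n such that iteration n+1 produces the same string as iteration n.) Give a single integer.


Answer: 5

Derivation:
Step 0: D
Step 1: FB
Step 2: ZB
Step 3: EB
Step 4: CB
Step 5: YB
Step 6: YB  (unchanged — fixed point at step 5)


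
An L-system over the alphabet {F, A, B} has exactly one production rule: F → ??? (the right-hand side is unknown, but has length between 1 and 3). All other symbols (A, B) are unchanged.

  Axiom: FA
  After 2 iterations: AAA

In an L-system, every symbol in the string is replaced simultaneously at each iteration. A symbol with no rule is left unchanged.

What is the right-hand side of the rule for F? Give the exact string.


Answer: AA

Derivation:
Trying F → AA:
  Step 0: FA
  Step 1: AAA
  Step 2: AAA
Matches the given result.


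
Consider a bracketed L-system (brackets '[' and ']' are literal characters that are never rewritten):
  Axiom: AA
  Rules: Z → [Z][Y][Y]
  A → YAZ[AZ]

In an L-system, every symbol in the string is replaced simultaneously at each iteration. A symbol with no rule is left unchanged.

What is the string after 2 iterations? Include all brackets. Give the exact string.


Step 0: AA
Step 1: YAZ[AZ]YAZ[AZ]
Step 2: YYAZ[AZ][Z][Y][Y][YAZ[AZ][Z][Y][Y]]YYAZ[AZ][Z][Y][Y][YAZ[AZ][Z][Y][Y]]

Answer: YYAZ[AZ][Z][Y][Y][YAZ[AZ][Z][Y][Y]]YYAZ[AZ][Z][Y][Y][YAZ[AZ][Z][Y][Y]]
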